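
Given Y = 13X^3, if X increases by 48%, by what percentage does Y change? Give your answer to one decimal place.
224.2%

For Y = 13X^3:
If X → X(1 + 0.48)
Then Y → Y · (1 + 0.48)^3
     ≈ Y · 3.2418

Percentage change = ((1 + 0.48)^3 − 1) × 100% ≈ 224.2%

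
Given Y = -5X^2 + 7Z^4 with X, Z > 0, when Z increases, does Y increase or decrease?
Y increases

Taking the partial derivative:
∂Y/∂Z = 28Z^3

∂Y/∂Z = 28Z^3 > 0 (assuming positive values)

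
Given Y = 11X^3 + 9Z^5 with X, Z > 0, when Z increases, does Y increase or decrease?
Y increases

Taking the partial derivative:
∂Y/∂Z = 45Z^4

∂Y/∂Z = 45Z^4 > 0 (assuming positive values)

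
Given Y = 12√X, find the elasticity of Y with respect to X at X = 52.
Elasticity = 1/2

Elasticity = (dY/dX) · (X/Y)

dY/dX = 6/√X
At X = 52: dY/dX = 3·√13/13, Y = 24·√13

Elasticity = (3·√13/13) · (52 / (24·√13)) = 1/2

Interpretation: for a small percentage change in X, the percentage change in Y is approximately 0.50 times as large.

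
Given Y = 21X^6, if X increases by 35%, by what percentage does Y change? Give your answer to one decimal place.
505.3%

For Y = 21X^6:
If X → X(1 + 0.35)
Then Y → Y · (1 + 0.35)^6
     ≈ Y · 6.0534

Percentage change = ((1 + 0.35)^6 − 1) × 100% ≈ 505.3%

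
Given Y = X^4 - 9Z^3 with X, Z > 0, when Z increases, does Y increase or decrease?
Y decreases

Taking the partial derivative:
∂Y/∂Z = -27Z^2

∂Y/∂Z = -27Z^2 < 0 (assuming positive values)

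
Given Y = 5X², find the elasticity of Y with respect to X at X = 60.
Elasticity = 2

Elasticity = (dY/dX) · (X/Y)

dY/dX = 10·X
At X = 60: dY/dX = 600, Y = 18000

Elasticity = 600 · (60 / 18000) = 2

Interpretation: for a small percentage change in X, the percentage change in Y is approximately 2.00 times as large.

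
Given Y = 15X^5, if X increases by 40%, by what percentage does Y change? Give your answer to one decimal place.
437.8%

For Y = 15X^5:
If X → X(1 + 0.4)
Then Y → Y · (1 + 0.4)^5
     ≈ Y · 5.3782

Percentage change = ((1 + 0.4)^5 − 1) × 100% ≈ 437.8%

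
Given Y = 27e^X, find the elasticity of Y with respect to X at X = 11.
Elasticity = 11

Elasticity = (dY/dX) · (X/Y)

dY/dX = 27·e^X
At X = 11: dY/dX = 27·e^11, Y = 27·e^11

Elasticity = (27·e^11) · (11 / (27·e^11)) = 11

Interpretation: for a small percentage change in X, the percentage change in Y is approximately 11.00 times as large.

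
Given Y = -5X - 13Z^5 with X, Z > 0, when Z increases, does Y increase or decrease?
Y decreases

Taking the partial derivative:
∂Y/∂Z = -65Z^4

∂Y/∂Z = -65Z^4 < 0 (assuming positive values)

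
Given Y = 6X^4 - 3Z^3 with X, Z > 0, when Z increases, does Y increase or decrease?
Y decreases

Taking the partial derivative:
∂Y/∂Z = -9Z^2

∂Y/∂Z = -9Z^2 < 0 (assuming positive values)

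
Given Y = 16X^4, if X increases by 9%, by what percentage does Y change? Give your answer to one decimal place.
41.2%

For Y = 16X^4:
If X → X(1 + 0.09)
Then Y → Y · (1 + 0.09)^4
     ≈ Y · 1.4116

Percentage change = ((1 + 0.09)^4 − 1) × 100% ≈ 41.2%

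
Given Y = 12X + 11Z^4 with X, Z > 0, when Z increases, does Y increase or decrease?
Y increases

Taking the partial derivative:
∂Y/∂Z = 44Z^3

∂Y/∂Z = 44Z^3 > 0 (assuming positive values)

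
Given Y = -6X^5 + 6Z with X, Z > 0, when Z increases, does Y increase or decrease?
Y increases

Taking the partial derivative:
∂Y/∂Z = 6

∂Y/∂Z = 6 > 0 (assuming positive values)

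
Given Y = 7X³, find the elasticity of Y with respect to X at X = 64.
Elasticity = 3

Elasticity = (dY/dX) · (X/Y)

dY/dX = 21·X²
At X = 64: dY/dX = 86016, Y = 1835008

Elasticity = 86016 · (64 / 1835008) = 3

Interpretation: for a small percentage change in X, the percentage change in Y is approximately 3.00 times as large.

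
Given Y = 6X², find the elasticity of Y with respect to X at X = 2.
Elasticity = 2

Elasticity = (dY/dX) · (X/Y)

dY/dX = 12·X
At X = 2: dY/dX = 24, Y = 24

Elasticity = 24 · (2 / 24) = 2

Interpretation: for a small percentage change in X, the percentage change in Y is approximately 2.00 times as large.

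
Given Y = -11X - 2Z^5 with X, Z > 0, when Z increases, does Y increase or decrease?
Y decreases

Taking the partial derivative:
∂Y/∂Z = -10Z^4

∂Y/∂Z = -10Z^4 < 0 (assuming positive values)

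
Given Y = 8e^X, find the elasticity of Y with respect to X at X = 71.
Elasticity = 71

Elasticity = (dY/dX) · (X/Y)

dY/dX = 8·e^X
At X = 71: dY/dX = 8·e^71, Y = 8·e^71

Elasticity = (8·e^71) · (71 / (8·e^71)) = 71

Interpretation: for a small percentage change in X, the percentage change in Y is approximately 71.00 times as large.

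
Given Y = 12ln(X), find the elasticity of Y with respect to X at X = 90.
Elasticity = 1/ln(90) ≈ 0.2222

Elasticity = (dY/dX) · (X/Y)

dY/dX = 12/X
At X = 90: dY/dX = 2/15, Y = 12·ln(90)

Elasticity = (2/15) · (90 / (12·ln(90))) = 1/ln(90) ≈ 0.2222

Interpretation: for a small percentage change in X, the percentage change in Y is approximately 0.22 times as large.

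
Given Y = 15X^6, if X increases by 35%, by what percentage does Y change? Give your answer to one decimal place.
505.3%

For Y = 15X^6:
If X → X(1 + 0.35)
Then Y → Y · (1 + 0.35)^6
     ≈ Y · 6.0534

Percentage change = ((1 + 0.35)^6 − 1) × 100% ≈ 505.3%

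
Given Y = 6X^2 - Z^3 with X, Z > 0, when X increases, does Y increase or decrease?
Y increases

Taking the partial derivative:
∂Y/∂X = 12X

∂Y/∂X = 12X > 0 (assuming positive values)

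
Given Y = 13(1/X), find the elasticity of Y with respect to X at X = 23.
Elasticity = -1

Elasticity = (dY/dX) · (X/Y)

dY/dX = -13/X²
At X = 23: dY/dX = -13/529, Y = 13/23

Elasticity = (-13/529) · (23 / (13/23)) = -1

Interpretation: for a small percentage change in X, the percentage change in Y is approximately -1.00 times as large.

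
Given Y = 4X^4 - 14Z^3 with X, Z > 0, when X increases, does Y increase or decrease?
Y increases

Taking the partial derivative:
∂Y/∂X = 16X^3

∂Y/∂X = 16X^3 > 0 (assuming positive values)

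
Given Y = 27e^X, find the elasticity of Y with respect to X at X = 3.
Elasticity = 3

Elasticity = (dY/dX) · (X/Y)

dY/dX = 27·e^X
At X = 3: dY/dX = 27·e^3, Y = 27·e^3

Elasticity = (27·e^3) · (3 / (27·e^3)) = 3

Interpretation: for a small percentage change in X, the percentage change in Y is approximately 3.00 times as large.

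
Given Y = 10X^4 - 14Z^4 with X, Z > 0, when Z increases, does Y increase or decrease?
Y decreases

Taking the partial derivative:
∂Y/∂Z = -56Z^3

∂Y/∂Z = -56Z^3 < 0 (assuming positive values)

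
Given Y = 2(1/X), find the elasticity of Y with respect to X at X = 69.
Elasticity = -1

Elasticity = (dY/dX) · (X/Y)

dY/dX = -2/X²
At X = 69: dY/dX = -2/4761, Y = 2/69

Elasticity = (-2/4761) · (69 / (2/69)) = -1

Interpretation: for a small percentage change in X, the percentage change in Y is approximately -1.00 times as large.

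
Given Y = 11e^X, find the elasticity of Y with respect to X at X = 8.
Elasticity = 8

Elasticity = (dY/dX) · (X/Y)

dY/dX = 11·e^X
At X = 8: dY/dX = 11·e^8, Y = 11·e^8

Elasticity = (11·e^8) · (8 / (11·e^8)) = 8

Interpretation: for a small percentage change in X, the percentage change in Y is approximately 8.00 times as large.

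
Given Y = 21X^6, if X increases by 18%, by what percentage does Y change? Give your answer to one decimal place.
170.0%

For Y = 21X^6:
If X → X(1 + 0.18)
Then Y → Y · (1 + 0.18)^6
     ≈ Y · 2.6996

Percentage change = ((1 + 0.18)^6 − 1) × 100% ≈ 170.0%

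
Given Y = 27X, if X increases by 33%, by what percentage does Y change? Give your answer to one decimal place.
33.0%

For Y = 27X:
If X → X(1 + 0.33)
Then Y → Y · (1 + 0.33)^1
     = Y · 1.3300

Percentage change = ((1 + 0.33)^1 − 1) × 100% = 33.0%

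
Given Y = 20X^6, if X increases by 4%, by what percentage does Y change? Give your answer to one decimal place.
26.5%

For Y = 20X^6:
If X → X(1 + 0.04)
Then Y → Y · (1 + 0.04)^6
     ≈ Y · 1.2653

Percentage change = ((1 + 0.04)^6 − 1) × 100% ≈ 26.5%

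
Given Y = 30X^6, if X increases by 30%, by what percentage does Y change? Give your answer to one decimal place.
382.7%

For Y = 30X^6:
If X → X(1 + 0.3)
Then Y → Y · (1 + 0.3)^6
     ≈ Y · 4.8268

Percentage change = ((1 + 0.3)^6 − 1) × 100% ≈ 382.7%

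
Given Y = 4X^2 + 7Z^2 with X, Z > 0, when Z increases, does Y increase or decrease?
Y increases

Taking the partial derivative:
∂Y/∂Z = 14Z

∂Y/∂Z = 14Z > 0 (assuming positive values)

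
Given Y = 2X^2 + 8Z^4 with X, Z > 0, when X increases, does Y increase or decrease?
Y increases

Taking the partial derivative:
∂Y/∂X = 4X

∂Y/∂X = 4X > 0 (assuming positive values)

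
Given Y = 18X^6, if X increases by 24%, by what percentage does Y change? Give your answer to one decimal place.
263.5%

For Y = 18X^6:
If X → X(1 + 0.24)
Then Y → Y · (1 + 0.24)^6
     ≈ Y · 3.6352

Percentage change = ((1 + 0.24)^6 − 1) × 100% ≈ 263.5%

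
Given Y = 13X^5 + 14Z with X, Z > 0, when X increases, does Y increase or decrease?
Y increases

Taking the partial derivative:
∂Y/∂X = 65X^4

∂Y/∂X = 65X^4 > 0 (assuming positive values)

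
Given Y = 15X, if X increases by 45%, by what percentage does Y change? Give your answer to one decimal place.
45.0%

For Y = 15X:
If X → X(1 + 0.45)
Then Y → Y · (1 + 0.45)^1
     = Y · 1.4500

Percentage change = ((1 + 0.45)^1 − 1) × 100% = 45.0%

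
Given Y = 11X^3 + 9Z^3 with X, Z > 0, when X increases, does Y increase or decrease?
Y increases

Taking the partial derivative:
∂Y/∂X = 33X^2

∂Y/∂X = 33X^2 > 0 (assuming positive values)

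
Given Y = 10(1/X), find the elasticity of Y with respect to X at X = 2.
Elasticity = -1

Elasticity = (dY/dX) · (X/Y)

dY/dX = -10/X²
At X = 2: dY/dX = -5/2, Y = 5

Elasticity = (-5/2) · (2 / 5) = -1

Interpretation: for a small percentage change in X, the percentage change in Y is approximately -1.00 times as large.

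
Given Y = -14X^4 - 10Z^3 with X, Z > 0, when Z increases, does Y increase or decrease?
Y decreases

Taking the partial derivative:
∂Y/∂Z = -30Z^2

∂Y/∂Z = -30Z^2 < 0 (assuming positive values)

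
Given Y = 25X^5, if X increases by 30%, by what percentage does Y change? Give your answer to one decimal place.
271.3%

For Y = 25X^5:
If X → X(1 + 0.3)
Then Y → Y · (1 + 0.3)^5
     ≈ Y · 3.7129

Percentage change = ((1 + 0.3)^5 − 1) × 100% ≈ 271.3%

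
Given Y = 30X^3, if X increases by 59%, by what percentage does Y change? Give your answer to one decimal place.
302.0%

For Y = 30X^3:
If X → X(1 + 0.59)
Then Y → Y · (1 + 0.59)^3
     ≈ Y · 4.0197

Percentage change = ((1 + 0.59)^3 − 1) × 100% ≈ 302.0%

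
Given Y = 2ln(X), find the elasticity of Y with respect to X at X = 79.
Elasticity = 1/ln(79) ≈ 0.2289

Elasticity = (dY/dX) · (X/Y)

dY/dX = 2/X
At X = 79: dY/dX = 2/79, Y = 2·ln(79)

Elasticity = (2/79) · (79 / (2·ln(79))) = 1/ln(79) ≈ 0.2289

Interpretation: for a small percentage change in X, the percentage change in Y is approximately 0.23 times as large.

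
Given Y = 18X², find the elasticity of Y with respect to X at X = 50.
Elasticity = 2

Elasticity = (dY/dX) · (X/Y)

dY/dX = 36·X
At X = 50: dY/dX = 1800, Y = 45000

Elasticity = 1800 · (50 / 45000) = 2

Interpretation: for a small percentage change in X, the percentage change in Y is approximately 2.00 times as large.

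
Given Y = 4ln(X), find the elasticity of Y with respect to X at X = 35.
Elasticity = 1/ln(35) ≈ 0.2813

Elasticity = (dY/dX) · (X/Y)

dY/dX = 4/X
At X = 35: dY/dX = 4/35, Y = 4·ln(35)

Elasticity = (4/35) · (35 / (4·ln(35))) = 1/ln(35) ≈ 0.2813

Interpretation: for a small percentage change in X, the percentage change in Y is approximately 0.28 times as large.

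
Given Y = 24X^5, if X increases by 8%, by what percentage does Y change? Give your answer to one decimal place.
46.9%

For Y = 24X^5:
If X → X(1 + 0.08)
Then Y → Y · (1 + 0.08)^5
     ≈ Y · 1.4693

Percentage change = ((1 + 0.08)^5 − 1) × 100% ≈ 46.9%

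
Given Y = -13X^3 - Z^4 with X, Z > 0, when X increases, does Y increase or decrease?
Y decreases

Taking the partial derivative:
∂Y/∂X = -39X^2

∂Y/∂X = -39X^2 < 0 (assuming positive values)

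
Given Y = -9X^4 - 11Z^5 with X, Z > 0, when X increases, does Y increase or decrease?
Y decreases

Taking the partial derivative:
∂Y/∂X = -36X^3

∂Y/∂X = -36X^3 < 0 (assuming positive values)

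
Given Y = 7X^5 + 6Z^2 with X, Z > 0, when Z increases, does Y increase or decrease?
Y increases

Taking the partial derivative:
∂Y/∂Z = 12Z

∂Y/∂Z = 12Z > 0 (assuming positive values)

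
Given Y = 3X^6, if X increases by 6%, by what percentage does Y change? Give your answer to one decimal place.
41.9%

For Y = 3X^6:
If X → X(1 + 0.06)
Then Y → Y · (1 + 0.06)^6
     ≈ Y · 1.4185

Percentage change = ((1 + 0.06)^6 − 1) × 100% ≈ 41.9%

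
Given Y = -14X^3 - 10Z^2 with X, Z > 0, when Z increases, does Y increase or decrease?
Y decreases

Taking the partial derivative:
∂Y/∂Z = -20Z

∂Y/∂Z = -20Z < 0 (assuming positive values)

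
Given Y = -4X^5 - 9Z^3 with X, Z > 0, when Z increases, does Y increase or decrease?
Y decreases

Taking the partial derivative:
∂Y/∂Z = -27Z^2

∂Y/∂Z = -27Z^2 < 0 (assuming positive values)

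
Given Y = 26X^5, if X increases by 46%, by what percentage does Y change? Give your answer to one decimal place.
563.4%

For Y = 26X^5:
If X → X(1 + 0.46)
Then Y → Y · (1 + 0.46)^5
     ≈ Y · 6.6338

Percentage change = ((1 + 0.46)^5 − 1) × 100% ≈ 563.4%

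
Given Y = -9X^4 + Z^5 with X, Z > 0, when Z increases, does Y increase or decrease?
Y increases

Taking the partial derivative:
∂Y/∂Z = 5Z^4

∂Y/∂Z = 5Z^4 > 0 (assuming positive values)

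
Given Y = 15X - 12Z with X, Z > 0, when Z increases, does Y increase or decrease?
Y decreases

Taking the partial derivative:
∂Y/∂Z = -12

∂Y/∂Z = -12 < 0 (assuming positive values)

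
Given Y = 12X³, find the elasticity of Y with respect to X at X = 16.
Elasticity = 3

Elasticity = (dY/dX) · (X/Y)

dY/dX = 36·X²
At X = 16: dY/dX = 9216, Y = 49152

Elasticity = 9216 · (16 / 49152) = 3

Interpretation: for a small percentage change in X, the percentage change in Y is approximately 3.00 times as large.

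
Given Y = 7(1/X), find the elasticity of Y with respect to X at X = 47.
Elasticity = -1

Elasticity = (dY/dX) · (X/Y)

dY/dX = -7/X²
At X = 47: dY/dX = -7/2209, Y = 7/47

Elasticity = (-7/2209) · (47 / (7/47)) = -1

Interpretation: for a small percentage change in X, the percentage change in Y is approximately -1.00 times as large.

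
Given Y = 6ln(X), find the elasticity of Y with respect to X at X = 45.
Elasticity = 1/ln(45) ≈ 0.2627

Elasticity = (dY/dX) · (X/Y)

dY/dX = 6/X
At X = 45: dY/dX = 2/15, Y = 6·ln(45)

Elasticity = (2/15) · (45 / (6·ln(45))) = 1/ln(45) ≈ 0.2627

Interpretation: for a small percentage change in X, the percentage change in Y is approximately 0.26 times as large.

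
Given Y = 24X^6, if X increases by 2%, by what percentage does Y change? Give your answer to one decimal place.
12.6%

For Y = 24X^6:
If X → X(1 + 0.02)
Then Y → Y · (1 + 0.02)^6
     ≈ Y · 1.1262

Percentage change = ((1 + 0.02)^6 − 1) × 100% ≈ 12.6%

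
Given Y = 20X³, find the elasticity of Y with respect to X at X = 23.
Elasticity = 3

Elasticity = (dY/dX) · (X/Y)

dY/dX = 60·X²
At X = 23: dY/dX = 31740, Y = 243340

Elasticity = 31740 · (23 / 243340) = 3

Interpretation: for a small percentage change in X, the percentage change in Y is approximately 3.00 times as large.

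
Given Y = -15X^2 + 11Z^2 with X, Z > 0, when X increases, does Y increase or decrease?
Y decreases

Taking the partial derivative:
∂Y/∂X = -30X

∂Y/∂X = -30X < 0 (assuming positive values)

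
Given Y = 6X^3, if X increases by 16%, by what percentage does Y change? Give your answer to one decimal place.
56.1%

For Y = 6X^3:
If X → X(1 + 0.16)
Then Y → Y · (1 + 0.16)^3
     ≈ Y · 1.5609

Percentage change = ((1 + 0.16)^3 − 1) × 100% ≈ 56.1%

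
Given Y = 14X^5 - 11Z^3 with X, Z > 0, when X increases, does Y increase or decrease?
Y increases

Taking the partial derivative:
∂Y/∂X = 70X^4

∂Y/∂X = 70X^4 > 0 (assuming positive values)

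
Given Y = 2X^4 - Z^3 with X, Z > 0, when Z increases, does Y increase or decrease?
Y decreases

Taking the partial derivative:
∂Y/∂Z = -3Z^2

∂Y/∂Z = -3Z^2 < 0 (assuming positive values)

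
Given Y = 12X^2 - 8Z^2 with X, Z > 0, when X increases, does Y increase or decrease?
Y increases

Taking the partial derivative:
∂Y/∂X = 24X

∂Y/∂X = 24X > 0 (assuming positive values)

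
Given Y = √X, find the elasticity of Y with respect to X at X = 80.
Elasticity = 1/2

Elasticity = (dY/dX) · (X/Y)

dY/dX = 1/(2·√X)
At X = 80: dY/dX = √5/40, Y = 4·√5

Elasticity = (√5/40) · (80 / (4·√5)) = 1/2

Interpretation: for a small percentage change in X, the percentage change in Y is approximately 0.50 times as large.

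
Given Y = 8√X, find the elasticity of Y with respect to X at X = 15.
Elasticity = 1/2

Elasticity = (dY/dX) · (X/Y)

dY/dX = 4/√X
At X = 15: dY/dX = 4·√15/15, Y = 8·√15

Elasticity = (4·√15/15) · (15 / (8·√15)) = 1/2

Interpretation: for a small percentage change in X, the percentage change in Y is approximately 0.50 times as large.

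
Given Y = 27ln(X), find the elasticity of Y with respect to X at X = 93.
Elasticity = 1/ln(93) ≈ 0.2206

Elasticity = (dY/dX) · (X/Y)

dY/dX = 27/X
At X = 93: dY/dX = 9/31, Y = 27·ln(93)

Elasticity = (9/31) · (93 / (27·ln(93))) = 1/ln(93) ≈ 0.2206

Interpretation: for a small percentage change in X, the percentage change in Y is approximately 0.22 times as large.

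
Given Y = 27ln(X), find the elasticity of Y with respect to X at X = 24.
Elasticity = 1/ln(24) ≈ 0.3147

Elasticity = (dY/dX) · (X/Y)

dY/dX = 27/X
At X = 24: dY/dX = 9/8, Y = 27·ln(24)

Elasticity = (9/8) · (24 / (27·ln(24))) = 1/ln(24) ≈ 0.3147

Interpretation: for a small percentage change in X, the percentage change in Y is approximately 0.31 times as large.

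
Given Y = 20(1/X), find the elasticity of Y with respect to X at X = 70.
Elasticity = -1

Elasticity = (dY/dX) · (X/Y)

dY/dX = -20/X²
At X = 70: dY/dX = -1/245, Y = 2/7

Elasticity = (-1/245) · (70 / (2/7)) = -1

Interpretation: for a small percentage change in X, the percentage change in Y is approximately -1.00 times as large.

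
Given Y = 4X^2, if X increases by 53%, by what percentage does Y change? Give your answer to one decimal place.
134.1%

For Y = 4X^2:
If X → X(1 + 0.53)
Then Y → Y · (1 + 0.53)^2
     = Y · 2.3409

Percentage change = ((1 + 0.53)^2 − 1) × 100% ≈ 134.1%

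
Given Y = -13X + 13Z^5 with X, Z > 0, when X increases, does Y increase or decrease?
Y decreases

Taking the partial derivative:
∂Y/∂X = -13

∂Y/∂X = -13 < 0 (assuming positive values)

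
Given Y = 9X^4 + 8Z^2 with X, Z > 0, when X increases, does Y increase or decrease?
Y increases

Taking the partial derivative:
∂Y/∂X = 36X^3

∂Y/∂X = 36X^3 > 0 (assuming positive values)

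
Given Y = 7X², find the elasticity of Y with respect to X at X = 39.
Elasticity = 2

Elasticity = (dY/dX) · (X/Y)

dY/dX = 14·X
At X = 39: dY/dX = 546, Y = 10647

Elasticity = 546 · (39 / 10647) = 2

Interpretation: for a small percentage change in X, the percentage change in Y is approximately 2.00 times as large.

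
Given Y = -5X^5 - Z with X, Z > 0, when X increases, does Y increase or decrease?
Y decreases

Taking the partial derivative:
∂Y/∂X = -25X^4

∂Y/∂X = -25X^4 < 0 (assuming positive values)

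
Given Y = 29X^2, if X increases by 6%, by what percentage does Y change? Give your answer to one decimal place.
12.4%

For Y = 29X^2:
If X → X(1 + 0.06)
Then Y → Y · (1 + 0.06)^2
     = Y · 1.1236

Percentage change = ((1 + 0.06)^2 − 1) × 100% ≈ 12.4%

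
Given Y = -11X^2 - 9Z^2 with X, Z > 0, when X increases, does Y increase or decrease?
Y decreases

Taking the partial derivative:
∂Y/∂X = -22X

∂Y/∂X = -22X < 0 (assuming positive values)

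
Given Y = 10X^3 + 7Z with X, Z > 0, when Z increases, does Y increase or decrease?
Y increases

Taking the partial derivative:
∂Y/∂Z = 7

∂Y/∂Z = 7 > 0 (assuming positive values)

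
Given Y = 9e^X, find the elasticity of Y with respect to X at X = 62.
Elasticity = 62

Elasticity = (dY/dX) · (X/Y)

dY/dX = 9·e^X
At X = 62: dY/dX = 9·e^62, Y = 9·e^62

Elasticity = (9·e^62) · (62 / (9·e^62)) = 62

Interpretation: for a small percentage change in X, the percentage change in Y is approximately 62.00 times as large.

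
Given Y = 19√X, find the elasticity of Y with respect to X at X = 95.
Elasticity = 1/2

Elasticity = (dY/dX) · (X/Y)

dY/dX = 19/(2·√X)
At X = 95: dY/dX = √95/10, Y = 19·√95

Elasticity = (√95/10) · (95 / (19·√95)) = 1/2

Interpretation: for a small percentage change in X, the percentage change in Y is approximately 0.50 times as large.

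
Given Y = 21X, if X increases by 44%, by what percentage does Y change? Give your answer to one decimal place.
44.0%

For Y = 21X:
If X → X(1 + 0.44)
Then Y → Y · (1 + 0.44)^1
     = Y · 1.4400

Percentage change = ((1 + 0.44)^1 − 1) × 100% = 44.0%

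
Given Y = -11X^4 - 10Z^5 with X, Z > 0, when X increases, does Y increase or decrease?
Y decreases

Taking the partial derivative:
∂Y/∂X = -44X^3

∂Y/∂X = -44X^3 < 0 (assuming positive values)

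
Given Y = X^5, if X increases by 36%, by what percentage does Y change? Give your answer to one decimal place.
365.3%

For Y = X^5:
If X → X(1 + 0.36)
Then Y → Y · (1 + 0.36)^5
     ≈ Y · 4.6526

Percentage change = ((1 + 0.36)^5 − 1) × 100% ≈ 365.3%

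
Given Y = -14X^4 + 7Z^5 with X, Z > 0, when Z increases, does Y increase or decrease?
Y increases

Taking the partial derivative:
∂Y/∂Z = 35Z^4

∂Y/∂Z = 35Z^4 > 0 (assuming positive values)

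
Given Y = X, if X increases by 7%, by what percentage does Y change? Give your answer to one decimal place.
7.0%

For Y = X:
If X → X(1 + 0.07)
Then Y → Y · (1 + 0.07)^1
     = Y · 1.0700

Percentage change = ((1 + 0.07)^1 − 1) × 100% = 7.0%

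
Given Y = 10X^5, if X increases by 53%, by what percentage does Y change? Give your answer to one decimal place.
738.4%

For Y = 10X^5:
If X → X(1 + 0.53)
Then Y → Y · (1 + 0.53)^5
     ≈ Y · 8.3841

Percentage change = ((1 + 0.53)^5 − 1) × 100% ≈ 738.4%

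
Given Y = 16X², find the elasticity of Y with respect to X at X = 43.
Elasticity = 2

Elasticity = (dY/dX) · (X/Y)

dY/dX = 32·X
At X = 43: dY/dX = 1376, Y = 29584

Elasticity = 1376 · (43 / 29584) = 2

Interpretation: for a small percentage change in X, the percentage change in Y is approximately 2.00 times as large.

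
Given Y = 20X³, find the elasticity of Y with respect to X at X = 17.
Elasticity = 3

Elasticity = (dY/dX) · (X/Y)

dY/dX = 60·X²
At X = 17: dY/dX = 17340, Y = 98260

Elasticity = 17340 · (17 / 98260) = 3

Interpretation: for a small percentage change in X, the percentage change in Y is approximately 3.00 times as large.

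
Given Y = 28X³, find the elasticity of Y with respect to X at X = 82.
Elasticity = 3

Elasticity = (dY/dX) · (X/Y)

dY/dX = 84·X²
At X = 82: dY/dX = 564816, Y = 15438304

Elasticity = 564816 · (82 / 15438304) = 3

Interpretation: for a small percentage change in X, the percentage change in Y is approximately 3.00 times as large.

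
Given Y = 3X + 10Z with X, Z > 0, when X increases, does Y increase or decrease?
Y increases

Taking the partial derivative:
∂Y/∂X = 3

∂Y/∂X = 3 > 0 (assuming positive values)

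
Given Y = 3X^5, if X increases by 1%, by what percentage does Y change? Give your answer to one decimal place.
5.1%

For Y = 3X^5:
If X → X(1 + 0.01)
Then Y → Y · (1 + 0.01)^5
     ≈ Y · 1.0510

Percentage change = ((1 + 0.01)^5 − 1) × 100% ≈ 5.1%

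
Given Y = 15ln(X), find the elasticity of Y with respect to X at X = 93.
Elasticity = 1/ln(93) ≈ 0.2206

Elasticity = (dY/dX) · (X/Y)

dY/dX = 15/X
At X = 93: dY/dX = 5/31, Y = 15·ln(93)

Elasticity = (5/31) · (93 / (15·ln(93))) = 1/ln(93) ≈ 0.2206

Interpretation: for a small percentage change in X, the percentage change in Y is approximately 0.22 times as large.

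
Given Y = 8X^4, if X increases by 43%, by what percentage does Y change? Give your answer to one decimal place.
318.2%

For Y = 8X^4:
If X → X(1 + 0.43)
Then Y → Y · (1 + 0.43)^4
     ≈ Y · 4.1816

Percentage change = ((1 + 0.43)^4 − 1) × 100% ≈ 318.2%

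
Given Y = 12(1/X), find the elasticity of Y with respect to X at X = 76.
Elasticity = -1

Elasticity = (dY/dX) · (X/Y)

dY/dX = -12/X²
At X = 76: dY/dX = -3/1444, Y = 3/19

Elasticity = (-3/1444) · (76 / (3/19)) = -1

Interpretation: for a small percentage change in X, the percentage change in Y is approximately -1.00 times as large.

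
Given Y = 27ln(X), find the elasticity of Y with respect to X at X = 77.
Elasticity = 1/ln(77) ≈ 0.2302

Elasticity = (dY/dX) · (X/Y)

dY/dX = 27/X
At X = 77: dY/dX = 27/77, Y = 27·ln(77)

Elasticity = (27/77) · (77 / (27·ln(77))) = 1/ln(77) ≈ 0.2302

Interpretation: for a small percentage change in X, the percentage change in Y is approximately 0.23 times as large.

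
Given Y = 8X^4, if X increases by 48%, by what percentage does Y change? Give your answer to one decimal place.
379.8%

For Y = 8X^4:
If X → X(1 + 0.48)
Then Y → Y · (1 + 0.48)^4
     ≈ Y · 4.7979

Percentage change = ((1 + 0.48)^4 − 1) × 100% ≈ 379.8%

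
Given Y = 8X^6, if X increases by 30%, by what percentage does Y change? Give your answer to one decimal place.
382.7%

For Y = 8X^6:
If X → X(1 + 0.3)
Then Y → Y · (1 + 0.3)^6
     ≈ Y · 4.8268

Percentage change = ((1 + 0.3)^6 − 1) × 100% ≈ 382.7%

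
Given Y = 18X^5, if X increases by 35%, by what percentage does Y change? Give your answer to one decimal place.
348.4%

For Y = 18X^5:
If X → X(1 + 0.35)
Then Y → Y · (1 + 0.35)^5
     ≈ Y · 4.4840

Percentage change = ((1 + 0.35)^5 − 1) × 100% ≈ 348.4%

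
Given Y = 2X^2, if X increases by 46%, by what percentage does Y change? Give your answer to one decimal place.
113.2%

For Y = 2X^2:
If X → X(1 + 0.46)
Then Y → Y · (1 + 0.46)^2
     = Y · 2.1316

Percentage change = ((1 + 0.46)^2 − 1) × 100% ≈ 113.2%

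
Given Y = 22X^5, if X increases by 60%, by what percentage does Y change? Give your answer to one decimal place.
948.6%

For Y = 22X^5:
If X → X(1 + 0.6)
Then Y → Y · (1 + 0.6)^5
     ≈ Y · 10.4858

Percentage change = ((1 + 0.6)^5 − 1) × 100% ≈ 948.6%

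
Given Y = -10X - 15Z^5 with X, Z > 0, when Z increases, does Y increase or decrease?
Y decreases

Taking the partial derivative:
∂Y/∂Z = -75Z^4

∂Y/∂Z = -75Z^4 < 0 (assuming positive values)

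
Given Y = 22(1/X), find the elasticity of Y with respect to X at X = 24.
Elasticity = -1

Elasticity = (dY/dX) · (X/Y)

dY/dX = -22/X²
At X = 24: dY/dX = -11/288, Y = 11/12

Elasticity = (-11/288) · (24 / (11/12)) = -1

Interpretation: for a small percentage change in X, the percentage change in Y is approximately -1.00 times as large.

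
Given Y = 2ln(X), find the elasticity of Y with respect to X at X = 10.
Elasticity = 1/ln(10) ≈ 0.4343

Elasticity = (dY/dX) · (X/Y)

dY/dX = 2/X
At X = 10: dY/dX = 1/5, Y = 2·ln(10)

Elasticity = (1/5) · (10 / (2·ln(10))) = 1/ln(10) ≈ 0.4343

Interpretation: for a small percentage change in X, the percentage change in Y is approximately 0.43 times as large.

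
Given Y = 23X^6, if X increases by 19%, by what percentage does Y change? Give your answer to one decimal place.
184.0%

For Y = 23X^6:
If X → X(1 + 0.19)
Then Y → Y · (1 + 0.19)^6
     ≈ Y · 2.8398

Percentage change = ((1 + 0.19)^6 − 1) × 100% ≈ 184.0%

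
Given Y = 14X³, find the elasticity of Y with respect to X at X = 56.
Elasticity = 3

Elasticity = (dY/dX) · (X/Y)

dY/dX = 42·X²
At X = 56: dY/dX = 131712, Y = 2458624

Elasticity = 131712 · (56 / 2458624) = 3

Interpretation: for a small percentage change in X, the percentage change in Y is approximately 3.00 times as large.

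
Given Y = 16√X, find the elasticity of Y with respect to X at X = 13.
Elasticity = 1/2

Elasticity = (dY/dX) · (X/Y)

dY/dX = 8/√X
At X = 13: dY/dX = 8·√13/13, Y = 16·√13

Elasticity = (8·√13/13) · (13 / (16·√13)) = 1/2

Interpretation: for a small percentage change in X, the percentage change in Y is approximately 0.50 times as large.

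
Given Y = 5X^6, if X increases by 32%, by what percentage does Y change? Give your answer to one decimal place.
429.0%

For Y = 5X^6:
If X → X(1 + 0.32)
Then Y → Y · (1 + 0.32)^6
     ≈ Y · 5.2899

Percentage change = ((1 + 0.32)^6 − 1) × 100% ≈ 429.0%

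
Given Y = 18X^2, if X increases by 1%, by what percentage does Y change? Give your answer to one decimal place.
2.0%

For Y = 18X^2:
If X → X(1 + 0.01)
Then Y → Y · (1 + 0.01)^2
     = Y · 1.0201

Percentage change = ((1 + 0.01)^2 − 1) × 100% ≈ 2.0%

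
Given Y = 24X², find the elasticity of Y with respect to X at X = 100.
Elasticity = 2

Elasticity = (dY/dX) · (X/Y)

dY/dX = 48·X
At X = 100: dY/dX = 4800, Y = 240000

Elasticity = 4800 · (100 / 240000) = 2

Interpretation: for a small percentage change in X, the percentage change in Y is approximately 2.00 times as large.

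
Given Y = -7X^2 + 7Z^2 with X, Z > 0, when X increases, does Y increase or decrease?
Y decreases

Taking the partial derivative:
∂Y/∂X = -14X

∂Y/∂X = -14X < 0 (assuming positive values)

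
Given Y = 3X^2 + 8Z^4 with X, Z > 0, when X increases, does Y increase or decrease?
Y increases

Taking the partial derivative:
∂Y/∂X = 6X

∂Y/∂X = 6X > 0 (assuming positive values)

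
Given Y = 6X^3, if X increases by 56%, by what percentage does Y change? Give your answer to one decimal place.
279.6%

For Y = 6X^3:
If X → X(1 + 0.56)
Then Y → Y · (1 + 0.56)^3
     ≈ Y · 3.7964

Percentage change = ((1 + 0.56)^3 − 1) × 100% ≈ 279.6%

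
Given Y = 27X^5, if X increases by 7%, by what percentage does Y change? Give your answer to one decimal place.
40.3%

For Y = 27X^5:
If X → X(1 + 0.07)
Then Y → Y · (1 + 0.07)^5
     ≈ Y · 1.4026

Percentage change = ((1 + 0.07)^5 − 1) × 100% ≈ 40.3%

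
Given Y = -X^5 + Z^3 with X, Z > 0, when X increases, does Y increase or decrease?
Y decreases

Taking the partial derivative:
∂Y/∂X = -5X^4

∂Y/∂X = -5X^4 < 0 (assuming positive values)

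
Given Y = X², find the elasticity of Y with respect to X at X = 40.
Elasticity = 2

Elasticity = (dY/dX) · (X/Y)

dY/dX = 2·X
At X = 40: dY/dX = 80, Y = 1600

Elasticity = 80 · (40 / 1600) = 2

Interpretation: for a small percentage change in X, the percentage change in Y is approximately 2.00 times as large.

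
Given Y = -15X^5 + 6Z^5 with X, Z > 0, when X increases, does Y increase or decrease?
Y decreases

Taking the partial derivative:
∂Y/∂X = -75X^4

∂Y/∂X = -75X^4 < 0 (assuming positive values)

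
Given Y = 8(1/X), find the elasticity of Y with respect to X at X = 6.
Elasticity = -1

Elasticity = (dY/dX) · (X/Y)

dY/dX = -8/X²
At X = 6: dY/dX = -2/9, Y = 4/3

Elasticity = (-2/9) · (6 / (4/3)) = -1

Interpretation: for a small percentage change in X, the percentage change in Y is approximately -1.00 times as large.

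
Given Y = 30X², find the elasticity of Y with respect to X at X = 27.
Elasticity = 2

Elasticity = (dY/dX) · (X/Y)

dY/dX = 60·X
At X = 27: dY/dX = 1620, Y = 21870

Elasticity = 1620 · (27 / 21870) = 2

Interpretation: for a small percentage change in X, the percentage change in Y is approximately 2.00 times as large.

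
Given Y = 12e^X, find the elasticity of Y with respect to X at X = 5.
Elasticity = 5

Elasticity = (dY/dX) · (X/Y)

dY/dX = 12·e^X
At X = 5: dY/dX = 12·e^5, Y = 12·e^5

Elasticity = (12·e^5) · (5 / (12·e^5)) = 5

Interpretation: for a small percentage change in X, the percentage change in Y is approximately 5.00 times as large.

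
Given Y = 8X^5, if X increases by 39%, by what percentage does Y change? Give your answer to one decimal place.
418.9%

For Y = 8X^5:
If X → X(1 + 0.39)
Then Y → Y · (1 + 0.39)^5
     ≈ Y · 5.1889

Percentage change = ((1 + 0.39)^5 − 1) × 100% ≈ 418.9%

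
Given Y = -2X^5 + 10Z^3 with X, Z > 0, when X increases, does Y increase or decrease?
Y decreases

Taking the partial derivative:
∂Y/∂X = -10X^4

∂Y/∂X = -10X^4 < 0 (assuming positive values)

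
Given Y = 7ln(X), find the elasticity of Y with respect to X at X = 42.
Elasticity = 1/ln(42) ≈ 0.2675

Elasticity = (dY/dX) · (X/Y)

dY/dX = 7/X
At X = 42: dY/dX = 1/6, Y = 7·ln(42)

Elasticity = (1/6) · (42 / (7·ln(42))) = 1/ln(42) ≈ 0.2675

Interpretation: for a small percentage change in X, the percentage change in Y is approximately 0.27 times as large.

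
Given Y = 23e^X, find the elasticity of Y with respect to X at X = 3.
Elasticity = 3

Elasticity = (dY/dX) · (X/Y)

dY/dX = 23·e^X
At X = 3: dY/dX = 23·e^3, Y = 23·e^3

Elasticity = (23·e^3) · (3 / (23·e^3)) = 3

Interpretation: for a small percentage change in X, the percentage change in Y is approximately 3.00 times as large.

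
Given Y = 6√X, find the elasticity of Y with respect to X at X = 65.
Elasticity = 1/2

Elasticity = (dY/dX) · (X/Y)

dY/dX = 3/√X
At X = 65: dY/dX = 3·√65/65, Y = 6·√65

Elasticity = (3·√65/65) · (65 / (6·√65)) = 1/2

Interpretation: for a small percentage change in X, the percentage change in Y is approximately 0.50 times as large.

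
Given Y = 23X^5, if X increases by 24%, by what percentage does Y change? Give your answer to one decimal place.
193.2%

For Y = 23X^5:
If X → X(1 + 0.24)
Then Y → Y · (1 + 0.24)^5
     ≈ Y · 2.9316

Percentage change = ((1 + 0.24)^5 − 1) × 100% ≈ 193.2%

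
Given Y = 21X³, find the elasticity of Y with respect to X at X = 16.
Elasticity = 3

Elasticity = (dY/dX) · (X/Y)

dY/dX = 63·X²
At X = 16: dY/dX = 16128, Y = 86016

Elasticity = 16128 · (16 / 86016) = 3

Interpretation: for a small percentage change in X, the percentage change in Y is approximately 3.00 times as large.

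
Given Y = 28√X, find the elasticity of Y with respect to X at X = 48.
Elasticity = 1/2

Elasticity = (dY/dX) · (X/Y)

dY/dX = 14/√X
At X = 48: dY/dX = 7·√3/6, Y = 112·√3

Elasticity = (7·√3/6) · (48 / (112·√3)) = 1/2

Interpretation: for a small percentage change in X, the percentage change in Y is approximately 0.50 times as large.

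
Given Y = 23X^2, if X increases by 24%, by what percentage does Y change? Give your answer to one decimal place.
53.8%

For Y = 23X^2:
If X → X(1 + 0.24)
Then Y → Y · (1 + 0.24)^2
     = Y · 1.5376

Percentage change = ((1 + 0.24)^2 − 1) × 100% ≈ 53.8%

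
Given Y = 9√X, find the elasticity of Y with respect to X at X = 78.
Elasticity = 1/2

Elasticity = (dY/dX) · (X/Y)

dY/dX = 9/(2·√X)
At X = 78: dY/dX = 3·√78/52, Y = 9·√78

Elasticity = (3·√78/52) · (78 / (9·√78)) = 1/2

Interpretation: for a small percentage change in X, the percentage change in Y is approximately 0.50 times as large.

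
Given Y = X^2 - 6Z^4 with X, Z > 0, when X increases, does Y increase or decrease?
Y increases

Taking the partial derivative:
∂Y/∂X = 2X

∂Y/∂X = 2X > 0 (assuming positive values)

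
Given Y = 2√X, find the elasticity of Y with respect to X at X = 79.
Elasticity = 1/2

Elasticity = (dY/dX) · (X/Y)

dY/dX = 1/√X
At X = 79: dY/dX = √79/79, Y = 2·√79

Elasticity = (√79/79) · (79 / (2·√79)) = 1/2

Interpretation: for a small percentage change in X, the percentage change in Y is approximately 0.50 times as large.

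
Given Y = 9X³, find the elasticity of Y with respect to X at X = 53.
Elasticity = 3

Elasticity = (dY/dX) · (X/Y)

dY/dX = 27·X²
At X = 53: dY/dX = 75843, Y = 1339893

Elasticity = 75843 · (53 / 1339893) = 3

Interpretation: for a small percentage change in X, the percentage change in Y is approximately 3.00 times as large.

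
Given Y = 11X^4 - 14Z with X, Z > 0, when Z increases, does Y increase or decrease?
Y decreases

Taking the partial derivative:
∂Y/∂Z = -14

∂Y/∂Z = -14 < 0 (assuming positive values)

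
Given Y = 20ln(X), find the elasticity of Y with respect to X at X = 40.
Elasticity = 1/ln(40) ≈ 0.2711

Elasticity = (dY/dX) · (X/Y)

dY/dX = 20/X
At X = 40: dY/dX = 1/2, Y = 20·ln(40)

Elasticity = (1/2) · (40 / (20·ln(40))) = 1/ln(40) ≈ 0.2711

Interpretation: for a small percentage change in X, the percentage change in Y is approximately 0.27 times as large.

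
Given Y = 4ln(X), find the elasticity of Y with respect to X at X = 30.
Elasticity = 1/ln(30) ≈ 0.2940

Elasticity = (dY/dX) · (X/Y)

dY/dX = 4/X
At X = 30: dY/dX = 2/15, Y = 4·ln(30)

Elasticity = (2/15) · (30 / (4·ln(30))) = 1/ln(30) ≈ 0.2940

Interpretation: for a small percentage change in X, the percentage change in Y is approximately 0.29 times as large.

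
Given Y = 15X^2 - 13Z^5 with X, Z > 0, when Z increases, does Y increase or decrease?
Y decreases

Taking the partial derivative:
∂Y/∂Z = -65Z^4

∂Y/∂Z = -65Z^4 < 0 (assuming positive values)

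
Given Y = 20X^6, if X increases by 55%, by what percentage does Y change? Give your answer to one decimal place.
1286.7%

For Y = 20X^6:
If X → X(1 + 0.55)
Then Y → Y · (1 + 0.55)^6
     ≈ Y · 13.8672

Percentage change = ((1 + 0.55)^6 − 1) × 100% ≈ 1286.7%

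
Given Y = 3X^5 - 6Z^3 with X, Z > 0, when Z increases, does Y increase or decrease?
Y decreases

Taking the partial derivative:
∂Y/∂Z = -18Z^2

∂Y/∂Z = -18Z^2 < 0 (assuming positive values)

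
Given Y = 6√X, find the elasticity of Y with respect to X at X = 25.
Elasticity = 1/2

Elasticity = (dY/dX) · (X/Y)

dY/dX = 3/√X
At X = 25: dY/dX = 3/5, Y = 30

Elasticity = (3/5) · (25 / 30) = 1/2

Interpretation: for a small percentage change in X, the percentage change in Y is approximately 0.50 times as large.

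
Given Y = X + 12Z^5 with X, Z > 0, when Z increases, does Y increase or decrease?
Y increases

Taking the partial derivative:
∂Y/∂Z = 60Z^4

∂Y/∂Z = 60Z^4 > 0 (assuming positive values)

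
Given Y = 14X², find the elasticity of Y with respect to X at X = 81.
Elasticity = 2

Elasticity = (dY/dX) · (X/Y)

dY/dX = 28·X
At X = 81: dY/dX = 2268, Y = 91854

Elasticity = 2268 · (81 / 91854) = 2

Interpretation: for a small percentage change in X, the percentage change in Y is approximately 2.00 times as large.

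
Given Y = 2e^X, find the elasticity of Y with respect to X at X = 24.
Elasticity = 24

Elasticity = (dY/dX) · (X/Y)

dY/dX = 2·e^X
At X = 24: dY/dX = 2·e^24, Y = 2·e^24

Elasticity = (2·e^24) · (24 / (2·e^24)) = 24

Interpretation: for a small percentage change in X, the percentage change in Y is approximately 24.00 times as large.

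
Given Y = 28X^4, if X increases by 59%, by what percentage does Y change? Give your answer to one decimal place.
539.1%

For Y = 28X^4:
If X → X(1 + 0.59)
Then Y → Y · (1 + 0.59)^4
     ≈ Y · 6.3913

Percentage change = ((1 + 0.59)^4 − 1) × 100% ≈ 539.1%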